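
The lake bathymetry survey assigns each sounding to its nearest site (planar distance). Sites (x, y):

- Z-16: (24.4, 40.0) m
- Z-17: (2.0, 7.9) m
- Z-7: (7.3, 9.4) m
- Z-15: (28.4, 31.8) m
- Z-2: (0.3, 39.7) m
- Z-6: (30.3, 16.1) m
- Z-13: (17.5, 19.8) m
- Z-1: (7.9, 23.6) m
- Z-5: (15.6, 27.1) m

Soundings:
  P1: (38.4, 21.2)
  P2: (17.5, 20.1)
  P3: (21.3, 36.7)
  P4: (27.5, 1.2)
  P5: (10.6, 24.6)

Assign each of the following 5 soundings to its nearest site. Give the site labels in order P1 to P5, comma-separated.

Z-6, Z-13, Z-16, Z-6, Z-1

P1 → Z-6 (d²=91.62)
P2 → Z-13 (d²=0.09)
P3 → Z-16 (d²=20.50)
P4 → Z-6 (d²=229.85)
P5 → Z-1 (d²=8.29)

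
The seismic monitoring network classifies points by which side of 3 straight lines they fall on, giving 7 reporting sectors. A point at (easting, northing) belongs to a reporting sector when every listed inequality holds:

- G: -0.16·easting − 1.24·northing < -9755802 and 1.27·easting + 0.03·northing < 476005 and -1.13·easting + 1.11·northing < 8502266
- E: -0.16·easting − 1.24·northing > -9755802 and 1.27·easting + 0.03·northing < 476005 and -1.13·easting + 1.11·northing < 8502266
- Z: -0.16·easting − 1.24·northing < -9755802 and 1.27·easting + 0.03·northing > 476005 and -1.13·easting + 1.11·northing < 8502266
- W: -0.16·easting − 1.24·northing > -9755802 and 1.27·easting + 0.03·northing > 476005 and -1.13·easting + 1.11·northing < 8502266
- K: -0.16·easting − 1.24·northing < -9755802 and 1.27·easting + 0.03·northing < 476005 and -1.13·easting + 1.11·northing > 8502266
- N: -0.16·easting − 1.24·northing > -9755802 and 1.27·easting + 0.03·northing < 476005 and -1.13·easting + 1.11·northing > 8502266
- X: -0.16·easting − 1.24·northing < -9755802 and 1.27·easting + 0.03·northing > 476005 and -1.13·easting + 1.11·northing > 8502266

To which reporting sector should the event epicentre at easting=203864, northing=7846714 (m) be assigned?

-0.16·203864 − 1.24·7846714 = -9762543.600, which is < -9755802
1.27·203864 + 0.03·7846714 = 494308.700, which is > 476005
-1.13·203864 + 1.11·7846714 = 8479486.220, which is < 8502266
This sign pattern matches Z.

Z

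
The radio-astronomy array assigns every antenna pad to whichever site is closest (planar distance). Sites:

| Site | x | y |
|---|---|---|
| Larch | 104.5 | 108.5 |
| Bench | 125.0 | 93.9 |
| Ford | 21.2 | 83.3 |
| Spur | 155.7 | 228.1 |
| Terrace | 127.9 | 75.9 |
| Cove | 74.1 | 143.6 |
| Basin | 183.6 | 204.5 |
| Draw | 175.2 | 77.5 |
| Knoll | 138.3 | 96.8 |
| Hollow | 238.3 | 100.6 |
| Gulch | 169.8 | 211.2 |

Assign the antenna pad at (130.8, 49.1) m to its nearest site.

Squared distances to each site:
Larch: 4220.050; Bench: 2040.680; Ford: 13181.800; Spur: 32661.010; Terrace: 726.650; Cove: 12145.140; Basin: 26937.000; Draw: 2777.920; Knoll: 2331.540; Hollow: 14208.500; Gulch: 27797.410.
Minimum at Terrace.

Terrace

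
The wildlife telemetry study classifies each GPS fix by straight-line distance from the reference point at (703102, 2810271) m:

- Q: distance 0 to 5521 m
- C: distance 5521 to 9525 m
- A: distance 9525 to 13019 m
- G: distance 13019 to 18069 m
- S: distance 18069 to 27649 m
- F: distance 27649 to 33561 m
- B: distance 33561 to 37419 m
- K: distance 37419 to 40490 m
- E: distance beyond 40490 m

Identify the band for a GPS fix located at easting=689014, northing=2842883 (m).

B

Distance = √((689014−703102)² + (2842883−2810271)²) = √(198471744.000 + 1063542544.000) = 35524.840 m.
33561 ≤ 35524.840 < 37419 → B.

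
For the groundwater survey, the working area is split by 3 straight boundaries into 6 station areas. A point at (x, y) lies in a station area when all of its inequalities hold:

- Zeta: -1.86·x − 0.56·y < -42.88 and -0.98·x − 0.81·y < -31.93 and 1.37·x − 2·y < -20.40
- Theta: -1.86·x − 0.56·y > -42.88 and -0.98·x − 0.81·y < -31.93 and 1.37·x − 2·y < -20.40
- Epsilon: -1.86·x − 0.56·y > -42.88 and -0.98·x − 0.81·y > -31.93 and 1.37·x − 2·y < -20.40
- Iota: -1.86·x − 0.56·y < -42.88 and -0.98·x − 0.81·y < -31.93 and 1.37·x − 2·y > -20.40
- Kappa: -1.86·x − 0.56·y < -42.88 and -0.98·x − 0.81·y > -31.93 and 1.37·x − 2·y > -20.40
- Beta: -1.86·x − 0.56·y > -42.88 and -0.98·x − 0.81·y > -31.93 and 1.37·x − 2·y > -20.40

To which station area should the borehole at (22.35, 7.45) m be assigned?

Kappa

-1.86·22.35 − 0.56·7.45 = -45.743, which is < -42.88
-0.98·22.35 − 0.81·7.45 = -27.938, which is > -31.93
1.37·22.35 − 2·7.45 = 15.720, which is > -20.40
This sign pattern matches Kappa.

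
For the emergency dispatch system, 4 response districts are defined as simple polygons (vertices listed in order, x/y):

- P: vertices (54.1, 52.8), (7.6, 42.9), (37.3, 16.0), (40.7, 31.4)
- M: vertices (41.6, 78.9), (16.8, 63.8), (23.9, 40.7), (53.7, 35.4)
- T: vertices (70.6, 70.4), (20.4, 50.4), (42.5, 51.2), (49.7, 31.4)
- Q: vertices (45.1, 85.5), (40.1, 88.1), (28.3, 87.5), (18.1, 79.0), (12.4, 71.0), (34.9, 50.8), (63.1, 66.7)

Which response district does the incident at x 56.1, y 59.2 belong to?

Cast a ray rightward from (56.1, 59.2). For each polygon, the edges (by vertex number in listed order) whose endpoints lie on opposite sides of y = 59.2, where each meets that height, and whether that is right or left of the point:
P: no edge straddles that height → 0 crossings.
M: 2–3 at x≈18.21 (left), 4–1 at x≈47.08 (left) → 0 crossings.
T: 1–2 at x≈42.49 (left), 4–1 at x≈64.60 (right) → 1 crossing.
Q: 5–6 at x≈25.54 (left), 6–7 at x≈49.80 (left) → 0 crossings.
Only T has an odd count, so the point is inside T.

T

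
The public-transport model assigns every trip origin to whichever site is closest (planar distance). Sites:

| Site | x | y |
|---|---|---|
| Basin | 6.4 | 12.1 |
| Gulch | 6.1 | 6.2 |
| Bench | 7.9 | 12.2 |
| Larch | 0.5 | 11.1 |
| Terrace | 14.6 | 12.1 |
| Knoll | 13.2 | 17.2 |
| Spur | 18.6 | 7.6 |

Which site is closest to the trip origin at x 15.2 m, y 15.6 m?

Squared distances to each site:
Basin: 89.690; Gulch: 171.170; Bench: 64.850; Larch: 236.340; Terrace: 12.610; Knoll: 6.560; Spur: 75.560.
Minimum at Knoll.

Knoll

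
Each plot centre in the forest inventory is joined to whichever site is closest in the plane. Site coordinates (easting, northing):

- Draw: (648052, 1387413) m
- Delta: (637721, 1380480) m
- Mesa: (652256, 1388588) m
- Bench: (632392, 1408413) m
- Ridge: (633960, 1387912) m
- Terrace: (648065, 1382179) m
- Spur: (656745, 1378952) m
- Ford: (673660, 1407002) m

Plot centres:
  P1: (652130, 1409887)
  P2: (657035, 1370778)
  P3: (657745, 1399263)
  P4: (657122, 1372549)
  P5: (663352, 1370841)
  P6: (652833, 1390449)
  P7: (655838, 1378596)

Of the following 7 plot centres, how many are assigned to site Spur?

P1 → Bench
P2 → Spur
P3 → Mesa
P4 → Spur
P5 → Spur
P6 → Mesa
P7 → Spur
4 of the 7 go to Spur.

4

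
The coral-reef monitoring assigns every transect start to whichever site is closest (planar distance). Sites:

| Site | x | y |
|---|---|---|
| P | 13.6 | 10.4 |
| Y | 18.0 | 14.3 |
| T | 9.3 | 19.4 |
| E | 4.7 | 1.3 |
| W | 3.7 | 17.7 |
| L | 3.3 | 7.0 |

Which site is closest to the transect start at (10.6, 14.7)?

Squared distances to each site:
P: 27.490; Y: 54.920; T: 23.780; E: 214.370; W: 56.610; L: 112.580.
Minimum at T.

T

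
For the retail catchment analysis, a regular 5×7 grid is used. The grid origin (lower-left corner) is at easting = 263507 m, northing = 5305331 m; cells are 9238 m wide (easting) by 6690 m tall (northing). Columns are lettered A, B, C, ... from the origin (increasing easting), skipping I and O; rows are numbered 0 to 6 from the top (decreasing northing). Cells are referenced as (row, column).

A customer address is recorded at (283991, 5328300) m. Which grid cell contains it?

(3, C)

Column index: ⌊(283991 − 263507) / 9238⌋ = ⌊2.217⌋ = 2 → column C
Row offset from origin: ⌊(5328300 − 5305331) / 6690⌋ = ⌊3.433⌋ = 3 → row 3 (counted from top)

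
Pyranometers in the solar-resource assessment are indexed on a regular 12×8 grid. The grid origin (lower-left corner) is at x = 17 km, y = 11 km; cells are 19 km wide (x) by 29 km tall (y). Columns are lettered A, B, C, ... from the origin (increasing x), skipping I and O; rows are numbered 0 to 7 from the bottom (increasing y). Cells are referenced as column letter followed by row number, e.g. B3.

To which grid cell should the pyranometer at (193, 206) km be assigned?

Column index: ⌊(193 − 17) / 19⌋ = ⌊9.263⌋ = 9 → column K
Row offset from origin: ⌊(206 − 11) / 29⌋ = ⌊6.724⌋ = 6 → row 6

K6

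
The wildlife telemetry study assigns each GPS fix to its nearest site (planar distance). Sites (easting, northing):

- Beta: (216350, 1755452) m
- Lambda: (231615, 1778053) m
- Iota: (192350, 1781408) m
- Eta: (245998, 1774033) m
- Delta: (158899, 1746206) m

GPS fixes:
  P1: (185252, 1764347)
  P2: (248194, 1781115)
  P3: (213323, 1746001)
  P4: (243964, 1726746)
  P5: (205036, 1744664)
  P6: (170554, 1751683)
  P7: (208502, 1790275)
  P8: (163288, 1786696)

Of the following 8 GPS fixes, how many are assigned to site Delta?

P1 → Iota
P2 → Eta
P3 → Beta
P4 → Beta
P5 → Beta
P6 → Delta
P7 → Iota
P8 → Iota
1 of the 8 goes to Delta.

1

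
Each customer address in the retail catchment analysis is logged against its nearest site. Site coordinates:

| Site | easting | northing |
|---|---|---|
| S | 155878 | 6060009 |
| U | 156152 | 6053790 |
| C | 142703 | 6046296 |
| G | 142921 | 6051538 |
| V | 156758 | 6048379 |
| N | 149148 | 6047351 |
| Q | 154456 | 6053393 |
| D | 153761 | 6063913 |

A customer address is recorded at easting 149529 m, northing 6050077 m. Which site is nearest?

N

Squared distances to each site:
S: 138954425.000; U: 57650498.000; C: 60890237.000; G: 45800185.000; V: 55141645.000; N: 7576237.000; Q: 35271185.000; D: 209344720.000.
Minimum at N.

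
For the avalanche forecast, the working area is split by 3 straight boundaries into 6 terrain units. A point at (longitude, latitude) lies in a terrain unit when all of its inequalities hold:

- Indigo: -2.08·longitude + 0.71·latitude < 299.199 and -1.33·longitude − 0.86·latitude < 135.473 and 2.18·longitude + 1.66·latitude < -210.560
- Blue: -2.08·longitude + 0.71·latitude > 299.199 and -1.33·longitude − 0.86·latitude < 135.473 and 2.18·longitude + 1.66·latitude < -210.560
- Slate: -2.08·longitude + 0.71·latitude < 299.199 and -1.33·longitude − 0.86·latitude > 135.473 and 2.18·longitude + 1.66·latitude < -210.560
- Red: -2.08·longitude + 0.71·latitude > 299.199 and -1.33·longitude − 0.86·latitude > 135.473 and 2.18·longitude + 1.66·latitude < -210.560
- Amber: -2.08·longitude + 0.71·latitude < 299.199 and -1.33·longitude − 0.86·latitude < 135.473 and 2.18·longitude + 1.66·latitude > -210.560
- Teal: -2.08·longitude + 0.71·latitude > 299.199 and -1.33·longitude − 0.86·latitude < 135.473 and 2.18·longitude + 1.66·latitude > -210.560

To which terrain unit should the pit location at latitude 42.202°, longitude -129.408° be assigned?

-2.08·-129.408 + 0.71·42.202 = 299.132, which is < 299.199
-1.33·-129.408 − 0.86·42.202 = 135.819, which is > 135.473
2.18·-129.408 + 1.66·42.202 = -212.054, which is < -210.560
This sign pattern matches Slate.

Slate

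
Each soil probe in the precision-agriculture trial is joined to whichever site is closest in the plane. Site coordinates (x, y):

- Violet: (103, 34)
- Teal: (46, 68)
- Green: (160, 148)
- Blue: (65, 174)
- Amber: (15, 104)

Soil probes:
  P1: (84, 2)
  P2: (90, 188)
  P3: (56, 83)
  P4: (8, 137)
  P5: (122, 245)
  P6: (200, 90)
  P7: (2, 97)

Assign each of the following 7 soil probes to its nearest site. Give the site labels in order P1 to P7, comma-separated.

P1 → Violet (d²=1385.00)
P2 → Blue (d²=821.00)
P3 → Teal (d²=325.00)
P4 → Amber (d²=1138.00)
P5 → Blue (d²=8290.00)
P6 → Green (d²=4964.00)
P7 → Amber (d²=218.00)

Violet, Blue, Teal, Amber, Blue, Green, Amber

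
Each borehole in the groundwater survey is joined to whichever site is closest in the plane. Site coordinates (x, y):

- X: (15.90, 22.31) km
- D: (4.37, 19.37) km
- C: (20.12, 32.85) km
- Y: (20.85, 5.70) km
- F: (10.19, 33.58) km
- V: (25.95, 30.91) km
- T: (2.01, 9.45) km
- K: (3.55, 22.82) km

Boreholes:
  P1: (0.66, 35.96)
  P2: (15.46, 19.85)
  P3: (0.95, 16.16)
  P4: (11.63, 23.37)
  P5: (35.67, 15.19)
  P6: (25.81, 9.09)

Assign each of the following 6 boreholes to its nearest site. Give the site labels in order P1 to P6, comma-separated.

F, X, D, X, Y, Y

P1 → F (d²=96.49)
P2 → X (d²=6.25)
P3 → D (d²=22.00)
P4 → X (d²=19.36)
P5 → Y (d²=309.69)
P6 → Y (d²=36.09)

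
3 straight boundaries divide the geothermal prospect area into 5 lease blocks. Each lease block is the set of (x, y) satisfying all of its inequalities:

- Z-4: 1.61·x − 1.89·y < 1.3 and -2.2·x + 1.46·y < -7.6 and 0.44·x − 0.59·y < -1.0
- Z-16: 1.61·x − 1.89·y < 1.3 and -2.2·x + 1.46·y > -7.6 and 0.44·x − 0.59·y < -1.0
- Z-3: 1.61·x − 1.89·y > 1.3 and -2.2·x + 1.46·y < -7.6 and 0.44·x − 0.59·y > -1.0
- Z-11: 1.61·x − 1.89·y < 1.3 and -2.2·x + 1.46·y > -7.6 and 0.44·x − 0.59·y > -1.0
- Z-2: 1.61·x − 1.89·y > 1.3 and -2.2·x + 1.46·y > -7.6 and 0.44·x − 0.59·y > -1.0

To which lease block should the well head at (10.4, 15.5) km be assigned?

Z-16

1.61·10.4 − 1.89·15.5 = -12.551, which is < 1.3
-2.2·10.4 + 1.46·15.5 = -0.250, which is > -7.6
0.44·10.4 − 0.59·15.5 = -4.569, which is < -1.0
This sign pattern matches Z-16.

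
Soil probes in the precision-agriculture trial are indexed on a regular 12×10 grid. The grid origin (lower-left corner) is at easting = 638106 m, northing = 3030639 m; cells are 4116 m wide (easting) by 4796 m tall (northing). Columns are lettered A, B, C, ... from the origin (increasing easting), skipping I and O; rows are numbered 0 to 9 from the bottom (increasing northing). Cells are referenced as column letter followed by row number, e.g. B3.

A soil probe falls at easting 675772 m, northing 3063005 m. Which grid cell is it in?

K6

Column index: ⌊(675772 − 638106) / 4116⌋ = ⌊9.151⌋ = 9 → column K
Row offset from origin: ⌊(3063005 − 3030639) / 4796⌋ = ⌊6.749⌋ = 6 → row 6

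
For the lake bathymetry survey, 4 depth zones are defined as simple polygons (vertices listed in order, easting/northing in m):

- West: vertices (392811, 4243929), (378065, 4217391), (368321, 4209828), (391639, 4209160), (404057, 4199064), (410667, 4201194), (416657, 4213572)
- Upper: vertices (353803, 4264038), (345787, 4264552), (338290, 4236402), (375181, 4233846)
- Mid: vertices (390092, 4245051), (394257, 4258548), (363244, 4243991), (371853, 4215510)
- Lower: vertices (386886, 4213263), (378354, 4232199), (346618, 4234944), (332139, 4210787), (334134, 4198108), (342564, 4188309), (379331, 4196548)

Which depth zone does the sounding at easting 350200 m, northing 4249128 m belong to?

Upper

Cast a ray rightward from (350200, 4249128). For each polygon, the edges (by vertex number in listed order) whose endpoints lie on opposite sides of northing = 4249128, where each meets that height, and whether that is right or left of the point:
West: no edge straddles that height → 0 crossings.
Upper: 2–3 at easting≈341679.2 (left), 4–1 at easting≈364360.3 (right) → 1 crossing.
Mid: 1–2 at easting≈391350.1 (right), 2–3 at easting≈374188.1 (right) → 2 crossings.
Lower: no edge straddles that height → 0 crossings.
Only Upper has an odd count, so the point is inside Upper.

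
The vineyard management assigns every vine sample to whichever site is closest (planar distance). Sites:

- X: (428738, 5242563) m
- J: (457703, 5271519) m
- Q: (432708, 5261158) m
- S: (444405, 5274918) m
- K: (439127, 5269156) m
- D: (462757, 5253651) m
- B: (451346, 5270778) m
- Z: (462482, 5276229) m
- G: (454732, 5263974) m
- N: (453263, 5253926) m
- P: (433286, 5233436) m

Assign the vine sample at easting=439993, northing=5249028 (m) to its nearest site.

X

Squared distances to each site:
X: 168471250.000; J: 819489181.000; Q: 200208125.000; S: 689757844.000; K: 405886340.000; D: 539571825.000; B: 601953109.000; Z: 1245649522.000; G: 440621037.000; N: 200083304.000; P: 288094313.000.
Minimum at X.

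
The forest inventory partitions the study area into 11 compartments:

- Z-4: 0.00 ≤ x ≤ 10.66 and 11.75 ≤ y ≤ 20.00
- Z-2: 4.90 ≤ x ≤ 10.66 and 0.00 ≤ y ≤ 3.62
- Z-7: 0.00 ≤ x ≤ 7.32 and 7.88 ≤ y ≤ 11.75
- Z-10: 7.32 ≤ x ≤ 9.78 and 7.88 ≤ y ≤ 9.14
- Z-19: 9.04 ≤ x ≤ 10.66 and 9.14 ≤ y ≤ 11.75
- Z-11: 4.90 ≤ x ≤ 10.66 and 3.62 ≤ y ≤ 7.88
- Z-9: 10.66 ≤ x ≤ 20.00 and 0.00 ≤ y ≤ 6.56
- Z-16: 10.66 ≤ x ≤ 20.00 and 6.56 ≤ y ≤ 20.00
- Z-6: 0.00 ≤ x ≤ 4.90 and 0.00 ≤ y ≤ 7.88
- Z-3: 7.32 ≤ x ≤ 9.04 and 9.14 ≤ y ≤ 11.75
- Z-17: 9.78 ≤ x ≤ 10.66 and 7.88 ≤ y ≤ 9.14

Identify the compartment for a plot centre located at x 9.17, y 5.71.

The point has x = 9.17 and y = 5.71.
Only Z-11 satisfies 4.90 ≤ x ≤ 10.66 and 3.62 ≤ y ≤ 7.88.

Z-11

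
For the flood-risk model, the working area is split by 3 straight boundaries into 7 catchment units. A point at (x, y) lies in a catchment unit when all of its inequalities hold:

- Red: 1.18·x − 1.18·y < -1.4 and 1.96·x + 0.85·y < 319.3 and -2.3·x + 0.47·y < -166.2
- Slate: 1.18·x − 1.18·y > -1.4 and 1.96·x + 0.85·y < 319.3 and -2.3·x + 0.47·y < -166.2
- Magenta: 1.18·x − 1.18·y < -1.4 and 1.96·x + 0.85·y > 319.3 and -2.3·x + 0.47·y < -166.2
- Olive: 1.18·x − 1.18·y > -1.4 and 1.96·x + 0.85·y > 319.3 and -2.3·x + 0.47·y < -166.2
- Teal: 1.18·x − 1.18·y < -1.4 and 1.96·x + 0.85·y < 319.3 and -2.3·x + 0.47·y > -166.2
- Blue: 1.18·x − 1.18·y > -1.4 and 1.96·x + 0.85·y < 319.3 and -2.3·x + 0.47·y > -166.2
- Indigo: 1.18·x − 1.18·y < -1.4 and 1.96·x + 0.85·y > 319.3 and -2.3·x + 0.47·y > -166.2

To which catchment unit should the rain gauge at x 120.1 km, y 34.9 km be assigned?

Slate

1.18·120.1 − 1.18·34.9 = 100.536, which is > -1.4
1.96·120.1 + 0.85·34.9 = 265.061, which is < 319.3
-2.3·120.1 + 0.47·34.9 = -259.827, which is < -166.2
This sign pattern matches Slate.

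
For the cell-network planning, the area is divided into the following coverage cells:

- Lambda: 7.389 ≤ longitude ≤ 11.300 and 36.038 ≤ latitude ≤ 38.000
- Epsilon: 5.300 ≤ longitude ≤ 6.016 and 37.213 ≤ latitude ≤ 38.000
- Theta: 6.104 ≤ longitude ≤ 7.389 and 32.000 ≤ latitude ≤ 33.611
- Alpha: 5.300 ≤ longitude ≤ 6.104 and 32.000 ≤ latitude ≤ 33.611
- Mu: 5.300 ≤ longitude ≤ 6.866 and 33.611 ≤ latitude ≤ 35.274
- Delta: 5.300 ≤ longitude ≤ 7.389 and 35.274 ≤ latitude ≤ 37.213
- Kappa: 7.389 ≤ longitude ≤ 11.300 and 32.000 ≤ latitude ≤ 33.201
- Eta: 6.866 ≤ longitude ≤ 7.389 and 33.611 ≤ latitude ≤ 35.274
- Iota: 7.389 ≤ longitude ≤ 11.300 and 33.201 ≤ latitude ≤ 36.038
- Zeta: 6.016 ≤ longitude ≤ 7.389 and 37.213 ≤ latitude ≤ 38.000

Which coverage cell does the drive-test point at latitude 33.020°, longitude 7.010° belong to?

The point has longitude = 7.010 and latitude = 33.020.
Only Theta satisfies 6.104 ≤ longitude ≤ 7.389 and 32.000 ≤ latitude ≤ 33.611.

Theta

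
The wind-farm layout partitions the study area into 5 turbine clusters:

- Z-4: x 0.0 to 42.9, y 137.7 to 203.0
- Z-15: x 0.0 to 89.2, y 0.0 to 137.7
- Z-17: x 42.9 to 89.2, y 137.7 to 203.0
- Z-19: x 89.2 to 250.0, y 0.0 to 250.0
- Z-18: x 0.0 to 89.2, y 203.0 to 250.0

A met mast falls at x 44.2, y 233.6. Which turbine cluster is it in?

The point has x = 44.2 and y = 233.6.
Only Z-18 satisfies 0.0 ≤ x ≤ 89.2 and 203.0 ≤ y ≤ 250.0.

Z-18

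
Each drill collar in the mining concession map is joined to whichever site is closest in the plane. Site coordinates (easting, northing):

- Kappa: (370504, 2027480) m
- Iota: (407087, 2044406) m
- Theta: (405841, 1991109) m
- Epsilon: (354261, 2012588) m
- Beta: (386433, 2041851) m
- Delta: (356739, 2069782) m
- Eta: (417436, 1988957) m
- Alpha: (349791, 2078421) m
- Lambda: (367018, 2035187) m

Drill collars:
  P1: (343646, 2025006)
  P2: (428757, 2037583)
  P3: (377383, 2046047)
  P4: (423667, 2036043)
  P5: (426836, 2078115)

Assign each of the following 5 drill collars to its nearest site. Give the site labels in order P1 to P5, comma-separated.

P1 → Epsilon (d²=266884949.00)
P2 → Iota (d²=516142229.00)
P3 → Beta (d²=99508916.00)
P4 → Iota (d²=344836169.00)
P5 → Iota (d²=1526319682.00)

Epsilon, Iota, Beta, Iota, Iota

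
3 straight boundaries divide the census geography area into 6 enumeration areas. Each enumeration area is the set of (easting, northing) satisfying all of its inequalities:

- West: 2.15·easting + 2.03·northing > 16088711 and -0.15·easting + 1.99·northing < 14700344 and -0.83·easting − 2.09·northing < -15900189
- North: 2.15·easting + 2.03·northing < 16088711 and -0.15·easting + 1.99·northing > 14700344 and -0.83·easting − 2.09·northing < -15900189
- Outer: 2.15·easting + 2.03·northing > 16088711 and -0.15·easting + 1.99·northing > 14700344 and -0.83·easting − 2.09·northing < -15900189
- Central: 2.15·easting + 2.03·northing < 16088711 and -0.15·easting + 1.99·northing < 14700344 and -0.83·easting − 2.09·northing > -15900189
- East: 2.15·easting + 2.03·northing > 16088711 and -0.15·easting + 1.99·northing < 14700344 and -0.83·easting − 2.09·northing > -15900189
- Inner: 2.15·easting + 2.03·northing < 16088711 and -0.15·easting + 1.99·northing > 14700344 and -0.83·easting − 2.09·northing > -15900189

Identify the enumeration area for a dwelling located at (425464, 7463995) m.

North

2.15·425464 + 2.03·7463995 = 16066657.450, which is < 16088711
-0.15·425464 + 1.99·7463995 = 14789530.450, which is > 14700344
-0.83·425464 − 2.09·7463995 = -15952884.670, which is < -15900189
This sign pattern matches North.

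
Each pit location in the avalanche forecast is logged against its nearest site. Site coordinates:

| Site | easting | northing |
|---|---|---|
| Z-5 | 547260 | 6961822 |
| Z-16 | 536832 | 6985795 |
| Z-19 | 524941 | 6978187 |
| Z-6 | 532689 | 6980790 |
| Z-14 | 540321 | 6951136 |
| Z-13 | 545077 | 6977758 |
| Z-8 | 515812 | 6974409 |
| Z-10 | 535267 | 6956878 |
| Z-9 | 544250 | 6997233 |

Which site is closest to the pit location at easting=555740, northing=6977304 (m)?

Squared distances to each site:
Z-5: 311602724.000; Z-16: 429609545.000; Z-19: 949358090.000; Z-6: 543500797.000; Z-14: 922509785.000; Z-13: 113905685.000; Z-8: 1602626209.000; Z-10: 836365205.000; Z-9: 529185141.000.
Minimum at Z-13.

Z-13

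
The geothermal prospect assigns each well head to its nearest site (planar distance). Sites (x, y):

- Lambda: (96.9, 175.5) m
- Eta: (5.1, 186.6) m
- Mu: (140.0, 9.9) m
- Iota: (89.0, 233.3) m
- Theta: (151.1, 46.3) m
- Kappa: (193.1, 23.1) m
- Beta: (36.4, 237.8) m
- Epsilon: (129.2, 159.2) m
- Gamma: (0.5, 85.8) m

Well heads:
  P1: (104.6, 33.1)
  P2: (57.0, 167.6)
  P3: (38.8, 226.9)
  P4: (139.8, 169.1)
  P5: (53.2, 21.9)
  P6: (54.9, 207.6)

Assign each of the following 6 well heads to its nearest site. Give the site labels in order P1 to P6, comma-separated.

Mu, Lambda, Beta, Epsilon, Gamma, Beta

P1 → Mu (d²=1791.40)
P2 → Lambda (d²=1654.42)
P3 → Beta (d²=124.57)
P4 → Epsilon (d²=210.37)
P5 → Gamma (d²=6860.50)
P6 → Beta (d²=1254.29)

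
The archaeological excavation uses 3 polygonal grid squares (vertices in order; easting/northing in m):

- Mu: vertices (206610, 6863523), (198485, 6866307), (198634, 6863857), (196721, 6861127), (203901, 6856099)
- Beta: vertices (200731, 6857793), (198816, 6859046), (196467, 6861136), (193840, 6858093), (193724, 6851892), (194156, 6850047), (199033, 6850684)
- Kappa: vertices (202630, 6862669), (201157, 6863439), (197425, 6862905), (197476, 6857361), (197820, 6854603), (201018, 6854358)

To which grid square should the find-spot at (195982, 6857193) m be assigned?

Beta

Cast a ray rightward from (195982, 6857193). For each polygon, the edges (by vertex number in listed order) whose endpoints lie on opposite sides of northing = 6857193, where each meets that height, and whether that is right or left of the point:
Mu: 4–5 at easting≈202338.8 (right), 5–1 at easting≈204300.2 (right) → 2 crossings.
Beta: 4–5 at easting≈193823.2 (left), 7–1 at easting≈200587.7 (right) → 1 crossing.
Kappa: 4–5 at easting≈197497.0 (right), 6–1 at easting≈201567.9 (right) → 2 crossings.
Only Beta has an odd count, so the point is inside Beta.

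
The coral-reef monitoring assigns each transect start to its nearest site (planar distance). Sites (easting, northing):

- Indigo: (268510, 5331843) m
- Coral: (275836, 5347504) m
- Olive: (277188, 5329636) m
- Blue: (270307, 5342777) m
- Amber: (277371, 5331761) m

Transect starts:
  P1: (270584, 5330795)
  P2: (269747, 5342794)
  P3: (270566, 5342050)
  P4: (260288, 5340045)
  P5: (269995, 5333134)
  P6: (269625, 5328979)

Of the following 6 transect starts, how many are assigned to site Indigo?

3

P1 → Indigo
P2 → Blue
P3 → Blue
P4 → Blue
P5 → Indigo
P6 → Indigo
3 of the 6 go to Indigo.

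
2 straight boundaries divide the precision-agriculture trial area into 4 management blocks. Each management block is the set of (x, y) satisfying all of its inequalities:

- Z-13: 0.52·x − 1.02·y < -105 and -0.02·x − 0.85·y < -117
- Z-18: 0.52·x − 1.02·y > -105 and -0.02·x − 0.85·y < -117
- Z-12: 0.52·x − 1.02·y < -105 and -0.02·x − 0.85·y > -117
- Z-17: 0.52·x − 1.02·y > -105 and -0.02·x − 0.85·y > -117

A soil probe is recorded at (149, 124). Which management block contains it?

Z-17

0.52·149 − 1.02·124 = -49.000, which is > -105
-0.02·149 − 0.85·124 = -108.380, which is > -117
This sign pattern matches Z-17.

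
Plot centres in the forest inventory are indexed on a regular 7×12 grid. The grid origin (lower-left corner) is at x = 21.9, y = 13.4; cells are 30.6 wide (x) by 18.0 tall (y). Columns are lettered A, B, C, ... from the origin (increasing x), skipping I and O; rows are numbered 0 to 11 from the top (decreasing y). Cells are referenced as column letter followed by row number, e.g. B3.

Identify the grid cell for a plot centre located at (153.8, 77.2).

E8

Column index: ⌊(153.8 − 21.9) / 30.6⌋ = ⌊4.310⌋ = 4 → column E
Row offset from origin: ⌊(77.2 − 13.4) / 18.0⌋ = ⌊3.544⌋ = 3 → row 8 (counted from top)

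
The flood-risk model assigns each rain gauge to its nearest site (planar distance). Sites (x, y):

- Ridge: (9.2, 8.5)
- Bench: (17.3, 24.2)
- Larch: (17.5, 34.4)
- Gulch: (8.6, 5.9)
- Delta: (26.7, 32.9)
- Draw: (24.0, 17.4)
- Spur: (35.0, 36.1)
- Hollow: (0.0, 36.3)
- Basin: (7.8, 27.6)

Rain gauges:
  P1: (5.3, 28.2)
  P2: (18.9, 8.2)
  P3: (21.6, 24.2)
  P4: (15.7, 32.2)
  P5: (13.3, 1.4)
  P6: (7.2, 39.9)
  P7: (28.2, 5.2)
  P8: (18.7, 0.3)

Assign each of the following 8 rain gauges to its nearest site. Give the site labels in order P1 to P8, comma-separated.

Basin, Ridge, Bench, Larch, Gulch, Hollow, Draw, Gulch

P1 → Basin (d²=6.61)
P2 → Ridge (d²=94.18)
P3 → Bench (d²=18.49)
P4 → Larch (d²=8.08)
P5 → Gulch (d²=42.34)
P6 → Hollow (d²=64.80)
P7 → Draw (d²=166.48)
P8 → Gulch (d²=133.37)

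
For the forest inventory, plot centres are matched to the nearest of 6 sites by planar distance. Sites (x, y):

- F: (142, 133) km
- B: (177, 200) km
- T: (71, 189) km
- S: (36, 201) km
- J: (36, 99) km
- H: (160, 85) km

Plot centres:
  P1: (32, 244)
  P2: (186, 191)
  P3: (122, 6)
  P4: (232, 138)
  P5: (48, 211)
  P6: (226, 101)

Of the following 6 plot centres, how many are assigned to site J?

0

P1 → S
P2 → B
P3 → H
P4 → B
P5 → S
P6 → H
0 of the 6 go to J.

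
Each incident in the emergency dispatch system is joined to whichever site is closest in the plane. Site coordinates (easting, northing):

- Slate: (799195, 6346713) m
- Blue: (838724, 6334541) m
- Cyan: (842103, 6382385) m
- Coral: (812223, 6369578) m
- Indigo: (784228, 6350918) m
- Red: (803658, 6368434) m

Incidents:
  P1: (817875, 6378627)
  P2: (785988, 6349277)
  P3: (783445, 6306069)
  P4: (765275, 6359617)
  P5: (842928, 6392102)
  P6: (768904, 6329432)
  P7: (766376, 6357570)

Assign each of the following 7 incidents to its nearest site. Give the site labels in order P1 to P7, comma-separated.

Coral, Indigo, Slate, Indigo, Cyan, Indigo, Indigo

P1 → Coral (d²=113829505.00)
P2 → Indigo (d²=5790481.00)
P3 → Slate (d²=1899997236.00)
P4 → Indigo (d²=434888810.00)
P5 → Cyan (d²=95100714.00)
P6 → Indigo (d²=696473172.00)
P7 → Indigo (d²=362943008.00)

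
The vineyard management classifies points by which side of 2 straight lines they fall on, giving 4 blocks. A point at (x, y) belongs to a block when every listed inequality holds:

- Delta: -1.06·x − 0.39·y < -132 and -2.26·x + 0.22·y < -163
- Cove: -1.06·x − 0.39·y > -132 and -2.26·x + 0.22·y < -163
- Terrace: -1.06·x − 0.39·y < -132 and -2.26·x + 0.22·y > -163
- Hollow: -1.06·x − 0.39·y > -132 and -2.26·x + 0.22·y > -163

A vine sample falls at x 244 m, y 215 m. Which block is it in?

Delta

-1.06·244 − 0.39·215 = -342.490, which is < -132
-2.26·244 + 0.22·215 = -504.140, which is < -163
This sign pattern matches Delta.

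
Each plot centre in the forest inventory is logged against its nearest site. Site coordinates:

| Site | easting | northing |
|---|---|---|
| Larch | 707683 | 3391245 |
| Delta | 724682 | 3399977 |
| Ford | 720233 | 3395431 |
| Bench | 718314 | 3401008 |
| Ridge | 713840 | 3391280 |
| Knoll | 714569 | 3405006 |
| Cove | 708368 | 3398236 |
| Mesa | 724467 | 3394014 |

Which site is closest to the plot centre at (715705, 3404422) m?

Squared distances to each site:
Larch: 237985813.000; Delta: 100344554.000; Ford: 101340865.000; Bench: 18462277.000; Ridge: 176190389.000; Knoll: 1631552.000; Cove: 92098165.000; Mesa: 185099108.000.
Minimum at Knoll.

Knoll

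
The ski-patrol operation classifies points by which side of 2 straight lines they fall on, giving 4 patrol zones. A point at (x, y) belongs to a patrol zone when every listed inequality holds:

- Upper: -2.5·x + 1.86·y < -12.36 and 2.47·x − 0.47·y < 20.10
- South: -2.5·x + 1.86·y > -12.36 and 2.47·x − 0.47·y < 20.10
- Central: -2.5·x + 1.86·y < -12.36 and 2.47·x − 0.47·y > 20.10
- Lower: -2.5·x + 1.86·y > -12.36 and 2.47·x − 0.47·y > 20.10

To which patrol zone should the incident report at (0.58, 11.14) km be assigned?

-2.5·0.58 + 1.86·11.14 = 19.270, which is > -12.36
2.47·0.58 − 0.47·11.14 = -3.803, which is < 20.10
This sign pattern matches South.

South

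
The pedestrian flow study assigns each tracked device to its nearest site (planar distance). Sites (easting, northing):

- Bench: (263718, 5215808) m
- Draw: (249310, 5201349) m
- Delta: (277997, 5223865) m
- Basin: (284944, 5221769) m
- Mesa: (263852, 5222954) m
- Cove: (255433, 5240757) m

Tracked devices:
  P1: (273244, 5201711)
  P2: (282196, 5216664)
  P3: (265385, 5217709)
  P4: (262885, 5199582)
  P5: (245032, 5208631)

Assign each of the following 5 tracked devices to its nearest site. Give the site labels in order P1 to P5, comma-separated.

Bench, Basin, Bench, Draw, Draw

P1 → Bench (d²=289470085.00)
P2 → Basin (d²=33612529.00)
P3 → Bench (d²=6392690.00)
P4 → Draw (d²=187402914.00)
P5 → Draw (d²=71328808.00)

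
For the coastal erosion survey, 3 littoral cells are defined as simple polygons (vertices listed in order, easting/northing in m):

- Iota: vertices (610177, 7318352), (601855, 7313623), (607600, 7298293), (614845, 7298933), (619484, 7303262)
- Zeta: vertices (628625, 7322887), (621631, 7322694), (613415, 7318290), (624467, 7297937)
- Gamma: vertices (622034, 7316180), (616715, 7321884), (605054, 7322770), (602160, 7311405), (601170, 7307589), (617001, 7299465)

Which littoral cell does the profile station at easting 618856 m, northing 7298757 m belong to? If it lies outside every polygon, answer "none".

Cast a ray rightward from (618856, 7298757). For each polygon, the edges (by vertex number in listed order) whose endpoints lie on opposite sides of northing = 7298757, where each meets that height, and whether that is right or left of the point:
Iota: 2–3 at easting≈607426.1 (left), 3–4 at easting≈612852.6 (left) → 0 crossings.
Zeta: 3–4 at easting≈624021.7 (right), 4–1 at easting≈624603.7 (right) → 2 crossings.
Gamma: no edge straddles that height → 0 crossings.
All counts are even, so the point lies outside every listed polygon.

none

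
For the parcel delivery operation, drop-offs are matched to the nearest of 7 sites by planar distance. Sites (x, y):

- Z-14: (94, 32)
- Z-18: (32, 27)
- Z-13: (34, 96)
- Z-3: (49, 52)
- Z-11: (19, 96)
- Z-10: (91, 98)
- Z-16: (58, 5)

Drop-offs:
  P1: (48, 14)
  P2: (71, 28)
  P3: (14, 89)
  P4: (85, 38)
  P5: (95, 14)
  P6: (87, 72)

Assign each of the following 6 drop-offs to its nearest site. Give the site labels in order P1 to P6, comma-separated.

Z-16, Z-14, Z-11, Z-14, Z-14, Z-10

P1 → Z-16 (d²=181.00)
P2 → Z-14 (d²=545.00)
P3 → Z-11 (d²=74.00)
P4 → Z-14 (d²=117.00)
P5 → Z-14 (d²=325.00)
P6 → Z-10 (d²=692.00)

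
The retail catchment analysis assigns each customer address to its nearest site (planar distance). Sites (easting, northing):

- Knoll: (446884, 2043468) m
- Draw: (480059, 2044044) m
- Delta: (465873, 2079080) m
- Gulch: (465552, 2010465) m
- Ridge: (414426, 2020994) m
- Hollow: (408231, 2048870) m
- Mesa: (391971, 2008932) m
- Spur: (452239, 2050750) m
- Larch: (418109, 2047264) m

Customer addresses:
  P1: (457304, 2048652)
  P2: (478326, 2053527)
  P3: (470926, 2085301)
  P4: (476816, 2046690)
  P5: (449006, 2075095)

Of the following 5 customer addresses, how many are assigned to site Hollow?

P1 → Spur
P2 → Draw
P3 → Delta
P4 → Draw
P5 → Delta
0 of the 5 go to Hollow.

0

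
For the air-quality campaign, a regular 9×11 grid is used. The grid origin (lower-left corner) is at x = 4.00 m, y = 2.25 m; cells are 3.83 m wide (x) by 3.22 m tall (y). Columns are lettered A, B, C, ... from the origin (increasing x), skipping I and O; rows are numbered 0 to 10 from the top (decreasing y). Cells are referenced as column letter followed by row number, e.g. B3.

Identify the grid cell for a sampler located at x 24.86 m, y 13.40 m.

F7

Column index: ⌊(24.86 − 4.00) / 3.83⌋ = ⌊5.446⌋ = 5 → column F
Row offset from origin: ⌊(13.40 − 2.25) / 3.22⌋ = ⌊3.463⌋ = 3 → row 7 (counted from top)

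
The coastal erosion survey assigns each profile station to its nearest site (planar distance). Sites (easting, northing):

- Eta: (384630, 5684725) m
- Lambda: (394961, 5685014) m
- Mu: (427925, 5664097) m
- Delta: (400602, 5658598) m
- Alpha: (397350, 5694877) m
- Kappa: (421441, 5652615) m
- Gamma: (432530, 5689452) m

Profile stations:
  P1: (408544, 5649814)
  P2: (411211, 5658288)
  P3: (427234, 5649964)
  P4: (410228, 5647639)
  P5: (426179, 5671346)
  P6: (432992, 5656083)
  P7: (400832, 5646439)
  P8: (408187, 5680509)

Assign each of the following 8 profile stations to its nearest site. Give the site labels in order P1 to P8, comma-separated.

Delta, Delta, Kappa, Kappa, Mu, Mu, Delta, Lambda

P1 → Delta (d²=140234020.00)
P2 → Delta (d²=112646981.00)
P3 → Kappa (d²=40586650.00)
P4 → Kappa (d²=150491945.00)
P5 → Mu (d²=55596517.00)
P6 → Mu (d²=89898685.00)
P7 → Delta (d²=147894181.00)
P8 → Lambda (d²=195222101.00)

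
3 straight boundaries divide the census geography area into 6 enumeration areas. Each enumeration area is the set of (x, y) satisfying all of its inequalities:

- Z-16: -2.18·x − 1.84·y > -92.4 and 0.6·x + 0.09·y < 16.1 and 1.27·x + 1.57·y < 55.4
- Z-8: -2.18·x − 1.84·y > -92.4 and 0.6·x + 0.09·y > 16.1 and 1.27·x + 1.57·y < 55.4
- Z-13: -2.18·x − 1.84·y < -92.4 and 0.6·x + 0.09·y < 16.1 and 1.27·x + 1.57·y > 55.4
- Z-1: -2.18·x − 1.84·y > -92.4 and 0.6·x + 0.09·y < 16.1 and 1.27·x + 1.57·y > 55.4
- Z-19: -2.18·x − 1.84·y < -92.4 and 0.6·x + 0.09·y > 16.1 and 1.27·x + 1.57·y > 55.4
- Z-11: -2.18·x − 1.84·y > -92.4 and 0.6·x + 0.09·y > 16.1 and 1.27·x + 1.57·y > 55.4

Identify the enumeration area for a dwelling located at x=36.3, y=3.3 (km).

Z-8

-2.18·36.3 − 1.84·3.3 = -85.206, which is > -92.4
0.6·36.3 + 0.09·3.3 = 22.077, which is > 16.1
1.27·36.3 + 1.57·3.3 = 51.282, which is < 55.4
This sign pattern matches Z-8.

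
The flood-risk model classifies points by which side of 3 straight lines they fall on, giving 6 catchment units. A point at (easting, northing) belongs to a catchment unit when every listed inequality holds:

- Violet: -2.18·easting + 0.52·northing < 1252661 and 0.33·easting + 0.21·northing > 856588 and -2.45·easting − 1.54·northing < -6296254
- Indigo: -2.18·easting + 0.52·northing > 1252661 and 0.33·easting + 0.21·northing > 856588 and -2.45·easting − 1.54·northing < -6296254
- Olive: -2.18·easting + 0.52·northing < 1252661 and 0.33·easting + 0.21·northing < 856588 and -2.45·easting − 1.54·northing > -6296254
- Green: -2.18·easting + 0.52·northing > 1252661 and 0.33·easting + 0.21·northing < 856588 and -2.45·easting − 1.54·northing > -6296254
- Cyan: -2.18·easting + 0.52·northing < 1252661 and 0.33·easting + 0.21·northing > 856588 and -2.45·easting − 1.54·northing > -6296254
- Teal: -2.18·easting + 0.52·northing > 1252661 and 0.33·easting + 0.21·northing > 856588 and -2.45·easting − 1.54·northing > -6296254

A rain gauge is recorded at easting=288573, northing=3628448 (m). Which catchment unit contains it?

-2.18·288573 + 0.52·3628448 = 1257703.820, which is > 1252661
0.33·288573 + 0.21·3628448 = 857203.170, which is > 856588
-2.45·288573 − 1.54·3628448 = -6294813.770, which is > -6296254
This sign pattern matches Teal.

Teal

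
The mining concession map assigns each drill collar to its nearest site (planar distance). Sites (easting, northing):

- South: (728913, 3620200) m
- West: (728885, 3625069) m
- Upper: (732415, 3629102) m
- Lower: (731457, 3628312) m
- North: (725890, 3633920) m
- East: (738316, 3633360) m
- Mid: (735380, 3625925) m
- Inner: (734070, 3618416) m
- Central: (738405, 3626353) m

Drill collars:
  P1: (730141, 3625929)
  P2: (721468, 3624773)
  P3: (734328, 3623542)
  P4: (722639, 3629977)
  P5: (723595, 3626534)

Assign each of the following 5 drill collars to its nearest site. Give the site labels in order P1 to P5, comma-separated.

P1 → West (d²=2317136.00)
P2 → West (d²=55099505.00)
P3 → Mid (d²=6785393.00)
P4 → North (d²=26116250.00)
P5 → West (d²=30130325.00)

West, West, Mid, North, West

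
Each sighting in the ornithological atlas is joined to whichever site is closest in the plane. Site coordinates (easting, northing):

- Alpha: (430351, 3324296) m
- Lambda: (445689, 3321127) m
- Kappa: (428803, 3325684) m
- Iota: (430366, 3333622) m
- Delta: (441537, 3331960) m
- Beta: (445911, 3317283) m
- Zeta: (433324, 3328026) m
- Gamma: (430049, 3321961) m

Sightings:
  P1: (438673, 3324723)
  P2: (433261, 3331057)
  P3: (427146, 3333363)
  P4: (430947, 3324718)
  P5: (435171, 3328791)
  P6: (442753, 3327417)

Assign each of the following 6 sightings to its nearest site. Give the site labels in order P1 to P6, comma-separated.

Zeta, Zeta, Iota, Alpha, Zeta, Delta

P1 → Zeta (d²=39521610.00)
P2 → Zeta (d²=9190930.00)
P3 → Iota (d²=10435481.00)
P4 → Alpha (d²=533300.00)
P5 → Zeta (d²=3996634.00)
P6 → Delta (d²=22117505.00)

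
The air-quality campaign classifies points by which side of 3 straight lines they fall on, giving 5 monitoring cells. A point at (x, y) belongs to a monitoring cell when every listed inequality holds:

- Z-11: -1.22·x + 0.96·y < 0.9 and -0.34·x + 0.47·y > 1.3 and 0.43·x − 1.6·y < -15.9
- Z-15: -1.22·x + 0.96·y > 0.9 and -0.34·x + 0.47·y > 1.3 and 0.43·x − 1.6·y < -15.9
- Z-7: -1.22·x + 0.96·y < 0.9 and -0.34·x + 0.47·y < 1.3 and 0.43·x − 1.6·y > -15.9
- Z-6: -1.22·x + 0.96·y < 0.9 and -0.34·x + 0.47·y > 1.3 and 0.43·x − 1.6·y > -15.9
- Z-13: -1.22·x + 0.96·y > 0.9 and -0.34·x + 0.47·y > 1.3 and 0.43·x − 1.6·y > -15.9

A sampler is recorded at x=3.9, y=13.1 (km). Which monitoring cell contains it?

-1.22·3.9 + 0.96·13.1 = 7.818, which is > 0.9
-0.34·3.9 + 0.47·13.1 = 4.831, which is > 1.3
0.43·3.9 − 1.6·13.1 = -19.283, which is < -15.9
This sign pattern matches Z-15.

Z-15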